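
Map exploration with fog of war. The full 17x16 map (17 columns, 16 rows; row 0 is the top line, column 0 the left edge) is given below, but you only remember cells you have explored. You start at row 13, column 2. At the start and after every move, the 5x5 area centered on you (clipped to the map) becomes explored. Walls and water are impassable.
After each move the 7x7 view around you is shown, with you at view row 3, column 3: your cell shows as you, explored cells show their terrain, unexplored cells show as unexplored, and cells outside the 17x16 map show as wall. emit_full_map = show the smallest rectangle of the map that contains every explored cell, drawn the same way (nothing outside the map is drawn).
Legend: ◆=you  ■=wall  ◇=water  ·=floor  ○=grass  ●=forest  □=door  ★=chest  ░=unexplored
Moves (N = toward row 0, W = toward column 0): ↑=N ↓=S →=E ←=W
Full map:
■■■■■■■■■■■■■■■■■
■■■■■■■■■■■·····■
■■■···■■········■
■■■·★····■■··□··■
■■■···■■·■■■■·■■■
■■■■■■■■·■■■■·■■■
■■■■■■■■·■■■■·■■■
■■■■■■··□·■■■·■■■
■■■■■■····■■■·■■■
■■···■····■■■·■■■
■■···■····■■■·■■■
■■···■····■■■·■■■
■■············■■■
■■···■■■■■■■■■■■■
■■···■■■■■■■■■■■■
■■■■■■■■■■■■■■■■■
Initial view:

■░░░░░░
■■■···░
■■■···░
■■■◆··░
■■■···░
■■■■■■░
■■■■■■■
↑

■░░░░░░
■■■···░
■■■···░
■■■◆··░
■■■···░
■■■···░
■■■■■■░

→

░░░░░░░
■■···■░
■■···■░
■■·◆··░
■■···■░
■■···■░
■■■■■░░

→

░░░░░░░
■···■·░
■···■·░
■··◆··░
■···■■░
■···■■░
■■■■░░░

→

░░░░░░░
···■··░
···■··░
···◆··░
···■■■░
···■■■░
■■■░░░░

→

░░░░░░░
··■···░
··■···░
···◆··░
··■■■■░
··■■■■░
■■░░░░░

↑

░░░░░░░
░·■···░
··■···░
··■◆··░
······░
··■■■■░
··■■■■░

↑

░░░░░░░
░■■···░
░·■···░
··■◆··░
··■···░
······░
··■■■■░

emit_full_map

░░░░■■···
░░░░·■···
■■···■◆··
■■···■···
■■·······
■■···■■■■
■■···■■■■
■■■■■░░░░

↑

░░░░░░░
░■■··□░
░■■···░
░·■◆··░
··■···░
··■···░
······░

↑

░░░░░░░
░■■■■·░
░■■··□░
░■■◆··░
░·■···░
··■···░
··■···░

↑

░░░░░░░
░■■■■·░
░■■■■·░
░■■◆·□░
░■■···░
░·■···░
··■···░

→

░░░░░░░
■■■■·■░
■■■■·■░
■■·◆□·░
■■····░
·■····░
·■···░░

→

░░░░░░░
■■■·■■░
■■■·■■░
■··◆·■░
■····■░
■····■░
■···░░░

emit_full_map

░░░░■■■■·■■
░░░░■■■■·■■
░░░░■■··◆·■
░░░░■■····■
░░░░·■····■
■■···■···░░
■■···■···░░
■■·······░░
■■···■■■■░░
■■···■■■■░░
■■■■■░░░░░░

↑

░░░░░░░
░■■·■■░
■■■·■■░
■■■◆■■░
■··□·■░
■····■░
■····■░

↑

░░░░░░░
░···■■░
░■■·■■░
■■■◆■■░
■■■·■■░
■··□·■░
■····■░

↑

░░░░░░░
░■■···░
░···■■░
░■■◆■■░
■■■·■■░
■■■·■■░
■··□·■░

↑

░░░░░░░
░■■■■■░
░■■···░
░··◆■■░
░■■·■■░
■■■·■■░
■■■·■■░

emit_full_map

░░░░░░■■■■■
░░░░░░■■···
░░░░░░··◆■■
░░░░░░■■·■■
░░░░■■■■·■■
░░░░■■■■·■■
░░░░■■··□·■
░░░░■■····■
░░░░·■····■
■■···■···░░
■■···■···░░
■■·······░░
■■···■■■■░░
■■···■■■■░░
■■■■■░░░░░░


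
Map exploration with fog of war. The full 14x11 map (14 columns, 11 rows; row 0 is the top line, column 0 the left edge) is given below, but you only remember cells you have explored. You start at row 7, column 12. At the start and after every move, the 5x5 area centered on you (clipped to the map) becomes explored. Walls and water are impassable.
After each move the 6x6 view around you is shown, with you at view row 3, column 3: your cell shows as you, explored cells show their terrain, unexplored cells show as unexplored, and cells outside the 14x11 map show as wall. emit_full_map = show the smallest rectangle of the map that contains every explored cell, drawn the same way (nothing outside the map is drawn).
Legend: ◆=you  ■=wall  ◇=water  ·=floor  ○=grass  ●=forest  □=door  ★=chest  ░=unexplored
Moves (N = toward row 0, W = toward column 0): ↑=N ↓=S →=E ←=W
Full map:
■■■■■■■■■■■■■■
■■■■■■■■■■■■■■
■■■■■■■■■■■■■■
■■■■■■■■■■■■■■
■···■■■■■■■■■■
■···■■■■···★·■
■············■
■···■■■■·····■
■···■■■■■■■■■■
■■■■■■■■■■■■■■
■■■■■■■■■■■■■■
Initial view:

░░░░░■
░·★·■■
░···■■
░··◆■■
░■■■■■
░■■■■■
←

░░░░░░
░··★·■
░····■
░··◆·■
░■■■■■
░■■■■■

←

░░░░░░
░···★·
░·····
░··◆··
░■■■■■
░■■■■■

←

░░░░░░
░■···★
░·····
░■·◆··
░■■■■■
░■■■■■

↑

░░░░░░
░■■■■■
░■···★
░··◆··
░■····
░■■■■■

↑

░░░░░░
░■■■■■
░■■■■■
░■·◆·★
░·····
░■····

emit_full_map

■■■■■░░
■■■■■░░
■·◆·★·■
······■
■·····■
■■■■■■■
■■■■■■■

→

░░░░░░
■■■■■■
■■■■■■
■··◆★·
······
■·····

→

░░░░░░
■■■■■■
■■■■■■
···◆·■
·····■
·····■

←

░░░░░░
■■■■■■
■■■■■■
■··◆★·
······
■·····

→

░░░░░░
■■■■■■
■■■■■■
···◆·■
·····■
·····■


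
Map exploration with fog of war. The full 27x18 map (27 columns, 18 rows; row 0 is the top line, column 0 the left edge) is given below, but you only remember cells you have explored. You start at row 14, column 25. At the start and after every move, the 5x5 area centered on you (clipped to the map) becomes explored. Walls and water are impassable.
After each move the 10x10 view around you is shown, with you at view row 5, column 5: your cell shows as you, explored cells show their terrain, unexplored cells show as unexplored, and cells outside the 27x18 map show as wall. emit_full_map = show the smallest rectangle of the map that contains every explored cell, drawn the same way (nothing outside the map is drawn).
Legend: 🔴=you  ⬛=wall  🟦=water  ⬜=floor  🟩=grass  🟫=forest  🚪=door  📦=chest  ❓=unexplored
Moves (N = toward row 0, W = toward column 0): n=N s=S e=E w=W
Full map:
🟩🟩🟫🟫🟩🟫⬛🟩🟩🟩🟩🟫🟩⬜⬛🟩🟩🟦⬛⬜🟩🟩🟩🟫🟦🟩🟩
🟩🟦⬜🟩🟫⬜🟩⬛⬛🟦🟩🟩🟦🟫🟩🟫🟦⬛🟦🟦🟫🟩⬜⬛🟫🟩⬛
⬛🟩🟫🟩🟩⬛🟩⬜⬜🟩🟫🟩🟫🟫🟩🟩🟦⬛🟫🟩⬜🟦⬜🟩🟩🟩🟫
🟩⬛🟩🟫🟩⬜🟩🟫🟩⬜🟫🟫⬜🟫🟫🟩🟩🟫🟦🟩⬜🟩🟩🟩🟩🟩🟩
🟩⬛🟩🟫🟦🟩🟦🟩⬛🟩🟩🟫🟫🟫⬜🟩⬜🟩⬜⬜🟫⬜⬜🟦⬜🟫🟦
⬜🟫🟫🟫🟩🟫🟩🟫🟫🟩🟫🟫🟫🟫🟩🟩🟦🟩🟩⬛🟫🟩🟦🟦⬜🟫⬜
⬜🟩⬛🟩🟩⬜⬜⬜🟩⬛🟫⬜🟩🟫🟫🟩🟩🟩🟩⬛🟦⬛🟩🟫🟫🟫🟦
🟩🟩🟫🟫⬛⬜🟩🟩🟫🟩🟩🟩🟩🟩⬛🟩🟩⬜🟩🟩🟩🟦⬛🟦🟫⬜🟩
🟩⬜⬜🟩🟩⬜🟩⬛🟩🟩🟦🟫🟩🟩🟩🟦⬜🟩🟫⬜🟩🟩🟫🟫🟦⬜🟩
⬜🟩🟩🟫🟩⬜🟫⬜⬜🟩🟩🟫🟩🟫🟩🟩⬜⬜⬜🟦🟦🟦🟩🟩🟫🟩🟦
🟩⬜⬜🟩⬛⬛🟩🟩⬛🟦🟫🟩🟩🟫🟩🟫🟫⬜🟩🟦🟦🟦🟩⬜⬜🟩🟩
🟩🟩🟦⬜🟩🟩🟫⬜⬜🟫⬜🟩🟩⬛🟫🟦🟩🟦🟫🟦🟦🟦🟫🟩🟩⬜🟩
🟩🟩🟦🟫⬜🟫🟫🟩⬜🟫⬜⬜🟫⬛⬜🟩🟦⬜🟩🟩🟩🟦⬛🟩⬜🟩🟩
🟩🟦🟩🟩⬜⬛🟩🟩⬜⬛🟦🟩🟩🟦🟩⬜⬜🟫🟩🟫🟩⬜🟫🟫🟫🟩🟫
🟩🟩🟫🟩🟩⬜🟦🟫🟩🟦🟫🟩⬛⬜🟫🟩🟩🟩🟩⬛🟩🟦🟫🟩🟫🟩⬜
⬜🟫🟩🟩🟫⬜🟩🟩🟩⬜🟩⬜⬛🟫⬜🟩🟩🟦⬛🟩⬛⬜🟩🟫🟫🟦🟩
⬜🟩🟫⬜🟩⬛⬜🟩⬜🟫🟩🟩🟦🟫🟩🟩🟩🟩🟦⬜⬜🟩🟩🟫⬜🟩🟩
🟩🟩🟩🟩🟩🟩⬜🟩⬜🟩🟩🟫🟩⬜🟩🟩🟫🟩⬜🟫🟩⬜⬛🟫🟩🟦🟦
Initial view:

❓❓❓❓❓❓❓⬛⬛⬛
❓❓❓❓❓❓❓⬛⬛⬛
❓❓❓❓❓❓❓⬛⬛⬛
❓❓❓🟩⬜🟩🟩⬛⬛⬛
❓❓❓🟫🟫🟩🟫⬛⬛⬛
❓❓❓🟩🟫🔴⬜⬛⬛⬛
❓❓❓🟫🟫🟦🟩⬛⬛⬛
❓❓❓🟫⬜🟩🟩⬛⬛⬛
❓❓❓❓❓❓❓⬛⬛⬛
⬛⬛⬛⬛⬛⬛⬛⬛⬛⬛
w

❓❓❓❓❓❓❓❓⬛⬛
❓❓❓❓❓❓❓❓⬛⬛
❓❓❓❓❓❓❓❓⬛⬛
❓❓❓⬛🟩⬜🟩🟩⬛⬛
❓❓❓🟫🟫🟫🟩🟫⬛⬛
❓❓❓🟫🟩🔴🟩⬜⬛⬛
❓❓❓🟩🟫🟫🟦🟩⬛⬛
❓❓❓🟩🟫⬜🟩🟩⬛⬛
❓❓❓❓❓❓❓❓⬛⬛
⬛⬛⬛⬛⬛⬛⬛⬛⬛⬛

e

❓❓❓❓❓❓❓⬛⬛⬛
❓❓❓❓❓❓❓⬛⬛⬛
❓❓❓❓❓❓❓⬛⬛⬛
❓❓⬛🟩⬜🟩🟩⬛⬛⬛
❓❓🟫🟫🟫🟩🟫⬛⬛⬛
❓❓🟫🟩🟫🔴⬜⬛⬛⬛
❓❓🟩🟫🟫🟦🟩⬛⬛⬛
❓❓🟩🟫⬜🟩🟩⬛⬛⬛
❓❓❓❓❓❓❓⬛⬛⬛
⬛⬛⬛⬛⬛⬛⬛⬛⬛⬛

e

❓❓❓❓❓❓⬛⬛⬛⬛
❓❓❓❓❓❓⬛⬛⬛⬛
❓❓❓❓❓❓⬛⬛⬛⬛
❓⬛🟩⬜🟩🟩⬛⬛⬛⬛
❓🟫🟫🟫🟩🟫⬛⬛⬛⬛
❓🟫🟩🟫🟩🔴⬛⬛⬛⬛
❓🟩🟫🟫🟦🟩⬛⬛⬛⬛
❓🟩🟫⬜🟩🟩⬛⬛⬛⬛
❓❓❓❓❓❓⬛⬛⬛⬛
⬛⬛⬛⬛⬛⬛⬛⬛⬛⬛

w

❓❓❓❓❓❓❓⬛⬛⬛
❓❓❓❓❓❓❓⬛⬛⬛
❓❓❓❓❓❓❓⬛⬛⬛
❓❓⬛🟩⬜🟩🟩⬛⬛⬛
❓❓🟫🟫🟫🟩🟫⬛⬛⬛
❓❓🟫🟩🟫🔴⬜⬛⬛⬛
❓❓🟩🟫🟫🟦🟩⬛⬛⬛
❓❓🟩🟫⬜🟩🟩⬛⬛⬛
❓❓❓❓❓❓❓⬛⬛⬛
⬛⬛⬛⬛⬛⬛⬛⬛⬛⬛

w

❓❓❓❓❓❓❓❓⬛⬛
❓❓❓❓❓❓❓❓⬛⬛
❓❓❓❓❓❓❓❓⬛⬛
❓❓❓⬛🟩⬜🟩🟩⬛⬛
❓❓❓🟫🟫🟫🟩🟫⬛⬛
❓❓❓🟫🟩🔴🟩⬜⬛⬛
❓❓❓🟩🟫🟫🟦🟩⬛⬛
❓❓❓🟩🟫⬜🟩🟩⬛⬛
❓❓❓❓❓❓❓❓⬛⬛
⬛⬛⬛⬛⬛⬛⬛⬛⬛⬛

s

❓❓❓❓❓❓❓❓⬛⬛
❓❓❓❓❓❓❓❓⬛⬛
❓❓❓⬛🟩⬜🟩🟩⬛⬛
❓❓❓🟫🟫🟫🟩🟫⬛⬛
❓❓❓🟫🟩🟫🟩⬜⬛⬛
❓❓❓🟩🟫🔴🟦🟩⬛⬛
❓❓❓🟩🟫⬜🟩🟩⬛⬛
❓❓❓⬛🟫🟩🟦🟦⬛⬛
⬛⬛⬛⬛⬛⬛⬛⬛⬛⬛
⬛⬛⬛⬛⬛⬛⬛⬛⬛⬛

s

❓❓❓❓❓❓❓❓⬛⬛
❓❓❓⬛🟩⬜🟩🟩⬛⬛
❓❓❓🟫🟫🟫🟩🟫⬛⬛
❓❓❓🟫🟩🟫🟩⬜⬛⬛
❓❓❓🟩🟫🟫🟦🟩⬛⬛
❓❓❓🟩🟫🔴🟩🟩⬛⬛
❓❓❓⬛🟫🟩🟦🟦⬛⬛
⬛⬛⬛⬛⬛⬛⬛⬛⬛⬛
⬛⬛⬛⬛⬛⬛⬛⬛⬛⬛
⬛⬛⬛⬛⬛⬛⬛⬛⬛⬛

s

❓❓❓⬛🟩⬜🟩🟩⬛⬛
❓❓❓🟫🟫🟫🟩🟫⬛⬛
❓❓❓🟫🟩🟫🟩⬜⬛⬛
❓❓❓🟩🟫🟫🟦🟩⬛⬛
❓❓❓🟩🟫⬜🟩🟩⬛⬛
❓❓❓⬛🟫🔴🟦🟦⬛⬛
⬛⬛⬛⬛⬛⬛⬛⬛⬛⬛
⬛⬛⬛⬛⬛⬛⬛⬛⬛⬛
⬛⬛⬛⬛⬛⬛⬛⬛⬛⬛
⬛⬛⬛⬛⬛⬛⬛⬛⬛⬛

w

❓❓❓❓⬛🟩⬜🟩🟩⬛
❓❓❓❓🟫🟫🟫🟩🟫⬛
❓❓❓❓🟫🟩🟫🟩⬜⬛
❓❓❓⬜🟩🟫🟫🟦🟩⬛
❓❓❓🟩🟩🟫⬜🟩🟩⬛
❓❓❓⬜⬛🔴🟩🟦🟦⬛
⬛⬛⬛⬛⬛⬛⬛⬛⬛⬛
⬛⬛⬛⬛⬛⬛⬛⬛⬛⬛
⬛⬛⬛⬛⬛⬛⬛⬛⬛⬛
⬛⬛⬛⬛⬛⬛⬛⬛⬛⬛

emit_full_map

❓⬛🟩⬜🟩🟩
❓🟫🟫🟫🟩🟫
❓🟫🟩🟫🟩⬜
⬜🟩🟫🟫🟦🟩
🟩🟩🟫⬜🟩🟩
⬜⬛🔴🟩🟦🟦

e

❓❓❓⬛🟩⬜🟩🟩⬛⬛
❓❓❓🟫🟫🟫🟩🟫⬛⬛
❓❓❓🟫🟩🟫🟩⬜⬛⬛
❓❓⬜🟩🟫🟫🟦🟩⬛⬛
❓❓🟩🟩🟫⬜🟩🟩⬛⬛
❓❓⬜⬛🟫🔴🟦🟦⬛⬛
⬛⬛⬛⬛⬛⬛⬛⬛⬛⬛
⬛⬛⬛⬛⬛⬛⬛⬛⬛⬛
⬛⬛⬛⬛⬛⬛⬛⬛⬛⬛
⬛⬛⬛⬛⬛⬛⬛⬛⬛⬛

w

❓❓❓❓⬛🟩⬜🟩🟩⬛
❓❓❓❓🟫🟫🟫🟩🟫⬛
❓❓❓❓🟫🟩🟫🟩⬜⬛
❓❓❓⬜🟩🟫🟫🟦🟩⬛
❓❓❓🟩🟩🟫⬜🟩🟩⬛
❓❓❓⬜⬛🔴🟩🟦🟦⬛
⬛⬛⬛⬛⬛⬛⬛⬛⬛⬛
⬛⬛⬛⬛⬛⬛⬛⬛⬛⬛
⬛⬛⬛⬛⬛⬛⬛⬛⬛⬛
⬛⬛⬛⬛⬛⬛⬛⬛⬛⬛

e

❓❓❓⬛🟩⬜🟩🟩⬛⬛
❓❓❓🟫🟫🟫🟩🟫⬛⬛
❓❓❓🟫🟩🟫🟩⬜⬛⬛
❓❓⬜🟩🟫🟫🟦🟩⬛⬛
❓❓🟩🟩🟫⬜🟩🟩⬛⬛
❓❓⬜⬛🟫🔴🟦🟦⬛⬛
⬛⬛⬛⬛⬛⬛⬛⬛⬛⬛
⬛⬛⬛⬛⬛⬛⬛⬛⬛⬛
⬛⬛⬛⬛⬛⬛⬛⬛⬛⬛
⬛⬛⬛⬛⬛⬛⬛⬛⬛⬛


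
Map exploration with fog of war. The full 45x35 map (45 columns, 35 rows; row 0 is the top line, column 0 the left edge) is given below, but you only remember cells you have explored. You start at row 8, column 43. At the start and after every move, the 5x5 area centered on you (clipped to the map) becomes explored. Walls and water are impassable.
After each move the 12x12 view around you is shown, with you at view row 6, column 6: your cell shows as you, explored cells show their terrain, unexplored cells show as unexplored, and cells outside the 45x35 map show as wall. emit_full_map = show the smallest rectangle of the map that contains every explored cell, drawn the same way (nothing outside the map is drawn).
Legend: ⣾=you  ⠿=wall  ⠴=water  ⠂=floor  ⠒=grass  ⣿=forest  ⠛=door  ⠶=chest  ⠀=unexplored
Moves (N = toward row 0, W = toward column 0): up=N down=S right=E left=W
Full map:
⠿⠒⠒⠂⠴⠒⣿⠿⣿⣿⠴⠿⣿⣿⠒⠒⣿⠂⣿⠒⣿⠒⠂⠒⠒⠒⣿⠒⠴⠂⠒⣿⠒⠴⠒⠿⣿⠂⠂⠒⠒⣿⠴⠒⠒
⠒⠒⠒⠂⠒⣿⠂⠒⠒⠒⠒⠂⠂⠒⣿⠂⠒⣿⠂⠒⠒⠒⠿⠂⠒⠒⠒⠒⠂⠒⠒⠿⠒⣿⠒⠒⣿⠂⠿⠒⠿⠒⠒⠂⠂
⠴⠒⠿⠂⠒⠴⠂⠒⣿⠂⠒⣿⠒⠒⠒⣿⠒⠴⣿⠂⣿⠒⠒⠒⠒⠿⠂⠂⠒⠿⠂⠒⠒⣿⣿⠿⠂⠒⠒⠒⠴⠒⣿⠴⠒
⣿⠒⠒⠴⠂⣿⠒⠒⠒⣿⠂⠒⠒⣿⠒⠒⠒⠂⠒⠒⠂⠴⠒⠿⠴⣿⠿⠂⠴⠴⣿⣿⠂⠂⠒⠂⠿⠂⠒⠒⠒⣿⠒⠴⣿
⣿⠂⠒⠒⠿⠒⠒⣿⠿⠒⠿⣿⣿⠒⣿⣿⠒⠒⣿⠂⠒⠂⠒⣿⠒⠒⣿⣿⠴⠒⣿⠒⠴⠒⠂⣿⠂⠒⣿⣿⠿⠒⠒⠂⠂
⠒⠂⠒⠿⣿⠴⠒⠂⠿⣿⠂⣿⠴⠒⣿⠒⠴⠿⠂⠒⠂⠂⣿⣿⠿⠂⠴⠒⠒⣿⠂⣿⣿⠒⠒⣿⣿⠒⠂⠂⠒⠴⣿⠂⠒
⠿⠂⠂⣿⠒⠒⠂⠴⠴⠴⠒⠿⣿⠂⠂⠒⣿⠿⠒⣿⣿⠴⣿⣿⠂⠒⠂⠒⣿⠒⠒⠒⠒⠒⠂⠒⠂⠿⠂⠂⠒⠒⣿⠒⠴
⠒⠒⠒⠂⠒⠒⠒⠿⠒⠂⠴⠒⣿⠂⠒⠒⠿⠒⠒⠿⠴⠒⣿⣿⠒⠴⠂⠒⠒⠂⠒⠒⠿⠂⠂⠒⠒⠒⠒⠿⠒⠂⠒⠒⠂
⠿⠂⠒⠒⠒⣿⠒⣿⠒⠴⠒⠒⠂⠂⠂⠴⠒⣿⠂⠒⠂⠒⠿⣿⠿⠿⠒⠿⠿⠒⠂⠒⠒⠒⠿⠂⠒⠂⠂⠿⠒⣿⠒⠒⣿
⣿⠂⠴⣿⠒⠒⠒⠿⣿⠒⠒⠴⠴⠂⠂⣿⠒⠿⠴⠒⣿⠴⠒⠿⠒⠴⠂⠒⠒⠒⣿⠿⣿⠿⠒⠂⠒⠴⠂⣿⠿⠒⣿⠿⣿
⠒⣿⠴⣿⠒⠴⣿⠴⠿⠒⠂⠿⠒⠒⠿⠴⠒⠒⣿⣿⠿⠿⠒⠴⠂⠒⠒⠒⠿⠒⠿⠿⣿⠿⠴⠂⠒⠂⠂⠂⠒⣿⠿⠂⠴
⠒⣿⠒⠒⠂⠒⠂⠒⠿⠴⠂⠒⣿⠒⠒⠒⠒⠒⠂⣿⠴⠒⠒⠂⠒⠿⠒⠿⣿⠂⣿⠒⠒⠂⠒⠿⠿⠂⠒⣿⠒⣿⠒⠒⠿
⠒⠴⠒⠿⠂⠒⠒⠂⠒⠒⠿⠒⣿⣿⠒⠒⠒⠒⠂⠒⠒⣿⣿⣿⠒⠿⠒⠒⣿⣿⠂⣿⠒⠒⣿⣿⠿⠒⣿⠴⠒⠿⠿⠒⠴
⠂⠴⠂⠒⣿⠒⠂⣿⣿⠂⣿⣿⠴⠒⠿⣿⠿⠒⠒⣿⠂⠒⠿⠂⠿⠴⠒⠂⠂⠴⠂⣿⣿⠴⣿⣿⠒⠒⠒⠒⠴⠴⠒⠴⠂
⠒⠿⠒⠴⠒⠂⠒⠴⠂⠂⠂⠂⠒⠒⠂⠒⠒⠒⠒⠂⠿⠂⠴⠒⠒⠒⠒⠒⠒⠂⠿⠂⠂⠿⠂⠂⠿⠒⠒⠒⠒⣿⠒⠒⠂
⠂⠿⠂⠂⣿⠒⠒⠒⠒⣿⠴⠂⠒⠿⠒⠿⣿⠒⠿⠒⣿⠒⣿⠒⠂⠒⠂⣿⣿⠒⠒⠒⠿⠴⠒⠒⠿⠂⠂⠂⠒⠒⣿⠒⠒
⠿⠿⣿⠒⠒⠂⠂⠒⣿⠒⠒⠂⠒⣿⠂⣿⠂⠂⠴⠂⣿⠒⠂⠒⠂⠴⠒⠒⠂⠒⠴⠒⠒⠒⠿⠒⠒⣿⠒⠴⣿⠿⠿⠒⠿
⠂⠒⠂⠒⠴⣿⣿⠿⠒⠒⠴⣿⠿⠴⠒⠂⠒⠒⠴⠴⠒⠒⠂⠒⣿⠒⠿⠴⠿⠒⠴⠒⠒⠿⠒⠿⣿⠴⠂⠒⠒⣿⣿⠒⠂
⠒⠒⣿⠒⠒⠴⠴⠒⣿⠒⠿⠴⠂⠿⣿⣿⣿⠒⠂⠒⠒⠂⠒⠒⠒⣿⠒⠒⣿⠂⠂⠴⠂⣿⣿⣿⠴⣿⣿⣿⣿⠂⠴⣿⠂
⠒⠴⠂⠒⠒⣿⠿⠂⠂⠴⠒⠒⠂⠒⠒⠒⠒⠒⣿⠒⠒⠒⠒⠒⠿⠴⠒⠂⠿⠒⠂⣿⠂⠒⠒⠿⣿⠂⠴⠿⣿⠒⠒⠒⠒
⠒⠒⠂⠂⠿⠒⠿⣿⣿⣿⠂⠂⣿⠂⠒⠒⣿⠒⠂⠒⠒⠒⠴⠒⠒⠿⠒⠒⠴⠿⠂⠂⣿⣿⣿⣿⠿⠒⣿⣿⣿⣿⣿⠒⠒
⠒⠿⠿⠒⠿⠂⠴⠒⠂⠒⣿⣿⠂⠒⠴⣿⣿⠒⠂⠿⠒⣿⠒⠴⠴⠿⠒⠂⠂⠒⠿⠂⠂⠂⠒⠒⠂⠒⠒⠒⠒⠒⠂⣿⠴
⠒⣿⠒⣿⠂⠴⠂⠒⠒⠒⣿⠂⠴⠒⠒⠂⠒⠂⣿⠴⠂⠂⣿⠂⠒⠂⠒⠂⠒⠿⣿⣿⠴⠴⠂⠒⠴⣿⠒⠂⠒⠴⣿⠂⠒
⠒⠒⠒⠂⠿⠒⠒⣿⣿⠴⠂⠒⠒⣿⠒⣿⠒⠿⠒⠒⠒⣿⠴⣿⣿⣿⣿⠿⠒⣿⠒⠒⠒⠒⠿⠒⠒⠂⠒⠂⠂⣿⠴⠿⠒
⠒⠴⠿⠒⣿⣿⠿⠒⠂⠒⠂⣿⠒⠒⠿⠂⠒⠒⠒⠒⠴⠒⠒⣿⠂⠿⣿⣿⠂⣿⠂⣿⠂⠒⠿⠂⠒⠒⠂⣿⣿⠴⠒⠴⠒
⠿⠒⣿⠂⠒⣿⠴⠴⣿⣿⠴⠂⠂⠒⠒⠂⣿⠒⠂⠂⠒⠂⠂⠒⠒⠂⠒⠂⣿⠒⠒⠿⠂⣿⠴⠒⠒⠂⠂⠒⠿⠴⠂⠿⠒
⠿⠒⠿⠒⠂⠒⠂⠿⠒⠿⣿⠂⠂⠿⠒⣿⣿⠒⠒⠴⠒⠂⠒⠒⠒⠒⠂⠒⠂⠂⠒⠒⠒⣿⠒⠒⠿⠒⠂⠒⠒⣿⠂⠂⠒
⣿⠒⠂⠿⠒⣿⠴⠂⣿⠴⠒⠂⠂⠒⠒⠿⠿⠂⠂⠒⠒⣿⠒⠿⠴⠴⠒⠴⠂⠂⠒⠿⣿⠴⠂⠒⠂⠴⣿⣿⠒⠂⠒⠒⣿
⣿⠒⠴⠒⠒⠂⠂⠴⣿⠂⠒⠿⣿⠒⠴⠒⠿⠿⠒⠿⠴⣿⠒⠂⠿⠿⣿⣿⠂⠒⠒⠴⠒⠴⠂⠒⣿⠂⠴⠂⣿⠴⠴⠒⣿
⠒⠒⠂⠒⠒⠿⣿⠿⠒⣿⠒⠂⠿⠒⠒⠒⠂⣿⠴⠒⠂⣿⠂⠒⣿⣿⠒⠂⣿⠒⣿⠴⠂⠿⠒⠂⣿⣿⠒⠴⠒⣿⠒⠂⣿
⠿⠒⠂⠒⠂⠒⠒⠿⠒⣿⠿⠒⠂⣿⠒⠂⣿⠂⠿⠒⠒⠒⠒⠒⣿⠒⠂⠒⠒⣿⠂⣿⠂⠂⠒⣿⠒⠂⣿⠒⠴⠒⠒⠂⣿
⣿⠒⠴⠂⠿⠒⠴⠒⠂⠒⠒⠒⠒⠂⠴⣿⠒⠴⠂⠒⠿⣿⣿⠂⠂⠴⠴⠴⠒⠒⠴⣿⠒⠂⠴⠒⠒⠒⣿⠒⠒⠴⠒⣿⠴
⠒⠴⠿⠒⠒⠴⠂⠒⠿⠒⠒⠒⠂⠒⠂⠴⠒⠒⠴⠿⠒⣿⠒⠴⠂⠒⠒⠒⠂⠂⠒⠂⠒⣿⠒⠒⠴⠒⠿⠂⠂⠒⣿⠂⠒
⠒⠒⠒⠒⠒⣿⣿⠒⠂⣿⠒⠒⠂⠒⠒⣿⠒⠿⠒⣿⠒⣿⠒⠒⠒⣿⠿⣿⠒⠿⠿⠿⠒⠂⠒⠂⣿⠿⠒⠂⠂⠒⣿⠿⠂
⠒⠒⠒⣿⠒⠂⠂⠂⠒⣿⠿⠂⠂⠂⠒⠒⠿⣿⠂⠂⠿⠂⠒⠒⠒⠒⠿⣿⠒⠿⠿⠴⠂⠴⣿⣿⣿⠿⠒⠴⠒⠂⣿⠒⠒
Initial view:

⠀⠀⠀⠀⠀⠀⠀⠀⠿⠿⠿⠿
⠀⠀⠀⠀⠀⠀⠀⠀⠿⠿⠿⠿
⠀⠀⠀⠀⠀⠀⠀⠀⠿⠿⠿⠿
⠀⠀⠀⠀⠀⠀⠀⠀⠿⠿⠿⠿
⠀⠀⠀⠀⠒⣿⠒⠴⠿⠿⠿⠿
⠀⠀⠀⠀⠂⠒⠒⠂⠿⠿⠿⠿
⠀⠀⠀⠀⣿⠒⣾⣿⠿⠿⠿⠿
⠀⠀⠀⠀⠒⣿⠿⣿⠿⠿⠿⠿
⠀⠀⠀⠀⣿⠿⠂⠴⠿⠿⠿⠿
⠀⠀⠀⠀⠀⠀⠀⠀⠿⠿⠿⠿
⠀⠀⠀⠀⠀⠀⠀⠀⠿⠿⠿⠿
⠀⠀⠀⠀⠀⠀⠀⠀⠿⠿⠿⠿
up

⠀⠀⠀⠀⠀⠀⠀⠀⠿⠿⠿⠿
⠀⠀⠀⠀⠀⠀⠀⠀⠿⠿⠿⠿
⠀⠀⠀⠀⠀⠀⠀⠀⠿⠿⠿⠿
⠀⠀⠀⠀⠀⠀⠀⠀⠿⠿⠿⠿
⠀⠀⠀⠀⠴⣿⠂⠒⠿⠿⠿⠿
⠀⠀⠀⠀⠒⣿⠒⠴⠿⠿⠿⠿
⠀⠀⠀⠀⠂⠒⣾⠂⠿⠿⠿⠿
⠀⠀⠀⠀⣿⠒⠒⣿⠿⠿⠿⠿
⠀⠀⠀⠀⠒⣿⠿⣿⠿⠿⠿⠿
⠀⠀⠀⠀⣿⠿⠂⠴⠿⠿⠿⠿
⠀⠀⠀⠀⠀⠀⠀⠀⠿⠿⠿⠿
⠀⠀⠀⠀⠀⠀⠀⠀⠿⠿⠿⠿

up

⠀⠀⠀⠀⠀⠀⠀⠀⠿⠿⠿⠿
⠀⠀⠀⠀⠀⠀⠀⠀⠿⠿⠿⠿
⠀⠀⠀⠀⠀⠀⠀⠀⠿⠿⠿⠿
⠀⠀⠀⠀⠀⠀⠀⠀⠿⠿⠿⠿
⠀⠀⠀⠀⠒⠒⠂⠂⠿⠿⠿⠿
⠀⠀⠀⠀⠴⣿⠂⠒⠿⠿⠿⠿
⠀⠀⠀⠀⠒⣿⣾⠴⠿⠿⠿⠿
⠀⠀⠀⠀⠂⠒⠒⠂⠿⠿⠿⠿
⠀⠀⠀⠀⣿⠒⠒⣿⠿⠿⠿⠿
⠀⠀⠀⠀⠒⣿⠿⣿⠿⠿⠿⠿
⠀⠀⠀⠀⣿⠿⠂⠴⠿⠿⠿⠿
⠀⠀⠀⠀⠀⠀⠀⠀⠿⠿⠿⠿

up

⠿⠿⠿⠿⠿⠿⠿⠿⠿⠿⠿⠿
⠀⠀⠀⠀⠀⠀⠀⠀⠿⠿⠿⠿
⠀⠀⠀⠀⠀⠀⠀⠀⠿⠿⠿⠿
⠀⠀⠀⠀⠀⠀⠀⠀⠿⠿⠿⠿
⠀⠀⠀⠀⣿⠒⠴⣿⠿⠿⠿⠿
⠀⠀⠀⠀⠒⠒⠂⠂⠿⠿⠿⠿
⠀⠀⠀⠀⠴⣿⣾⠒⠿⠿⠿⠿
⠀⠀⠀⠀⠒⣿⠒⠴⠿⠿⠿⠿
⠀⠀⠀⠀⠂⠒⠒⠂⠿⠿⠿⠿
⠀⠀⠀⠀⣿⠒⠒⣿⠿⠿⠿⠿
⠀⠀⠀⠀⠒⣿⠿⣿⠿⠿⠿⠿
⠀⠀⠀⠀⣿⠿⠂⠴⠿⠿⠿⠿

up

⠿⠿⠿⠿⠿⠿⠿⠿⠿⠿⠿⠿
⠿⠿⠿⠿⠿⠿⠿⠿⠿⠿⠿⠿
⠀⠀⠀⠀⠀⠀⠀⠀⠿⠿⠿⠿
⠀⠀⠀⠀⠀⠀⠀⠀⠿⠿⠿⠿
⠀⠀⠀⠀⠒⣿⠴⠒⠿⠿⠿⠿
⠀⠀⠀⠀⣿⠒⠴⣿⠿⠿⠿⠿
⠀⠀⠀⠀⠒⠒⣾⠂⠿⠿⠿⠿
⠀⠀⠀⠀⠴⣿⠂⠒⠿⠿⠿⠿
⠀⠀⠀⠀⠒⣿⠒⠴⠿⠿⠿⠿
⠀⠀⠀⠀⠂⠒⠒⠂⠿⠿⠿⠿
⠀⠀⠀⠀⣿⠒⠒⣿⠿⠿⠿⠿
⠀⠀⠀⠀⠒⣿⠿⣿⠿⠿⠿⠿

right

⠿⠿⠿⠿⠿⠿⠿⠿⠿⠿⠿⠿
⠿⠿⠿⠿⠿⠿⠿⠿⠿⠿⠿⠿
⠀⠀⠀⠀⠀⠀⠀⠿⠿⠿⠿⠿
⠀⠀⠀⠀⠀⠀⠀⠿⠿⠿⠿⠿
⠀⠀⠀⠒⣿⠴⠒⠿⠿⠿⠿⠿
⠀⠀⠀⣿⠒⠴⣿⠿⠿⠿⠿⠿
⠀⠀⠀⠒⠒⠂⣾⠿⠿⠿⠿⠿
⠀⠀⠀⠴⣿⠂⠒⠿⠿⠿⠿⠿
⠀⠀⠀⠒⣿⠒⠴⠿⠿⠿⠿⠿
⠀⠀⠀⠂⠒⠒⠂⠿⠿⠿⠿⠿
⠀⠀⠀⣿⠒⠒⣿⠿⠿⠿⠿⠿
⠀⠀⠀⠒⣿⠿⣿⠿⠿⠿⠿⠿

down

⠿⠿⠿⠿⠿⠿⠿⠿⠿⠿⠿⠿
⠀⠀⠀⠀⠀⠀⠀⠿⠿⠿⠿⠿
⠀⠀⠀⠀⠀⠀⠀⠿⠿⠿⠿⠿
⠀⠀⠀⠒⣿⠴⠒⠿⠿⠿⠿⠿
⠀⠀⠀⣿⠒⠴⣿⠿⠿⠿⠿⠿
⠀⠀⠀⠒⠒⠂⠂⠿⠿⠿⠿⠿
⠀⠀⠀⠴⣿⠂⣾⠿⠿⠿⠿⠿
⠀⠀⠀⠒⣿⠒⠴⠿⠿⠿⠿⠿
⠀⠀⠀⠂⠒⠒⠂⠿⠿⠿⠿⠿
⠀⠀⠀⣿⠒⠒⣿⠿⠿⠿⠿⠿
⠀⠀⠀⠒⣿⠿⣿⠿⠿⠿⠿⠿
⠀⠀⠀⣿⠿⠂⠴⠿⠿⠿⠿⠿

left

⠿⠿⠿⠿⠿⠿⠿⠿⠿⠿⠿⠿
⠀⠀⠀⠀⠀⠀⠀⠀⠿⠿⠿⠿
⠀⠀⠀⠀⠀⠀⠀⠀⠿⠿⠿⠿
⠀⠀⠀⠀⠒⣿⠴⠒⠿⠿⠿⠿
⠀⠀⠀⠀⣿⠒⠴⣿⠿⠿⠿⠿
⠀⠀⠀⠀⠒⠒⠂⠂⠿⠿⠿⠿
⠀⠀⠀⠀⠴⣿⣾⠒⠿⠿⠿⠿
⠀⠀⠀⠀⠒⣿⠒⠴⠿⠿⠿⠿
⠀⠀⠀⠀⠂⠒⠒⠂⠿⠿⠿⠿
⠀⠀⠀⠀⣿⠒⠒⣿⠿⠿⠿⠿
⠀⠀⠀⠀⠒⣿⠿⣿⠿⠿⠿⠿
⠀⠀⠀⠀⣿⠿⠂⠴⠿⠿⠿⠿

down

⠀⠀⠀⠀⠀⠀⠀⠀⠿⠿⠿⠿
⠀⠀⠀⠀⠀⠀⠀⠀⠿⠿⠿⠿
⠀⠀⠀⠀⠒⣿⠴⠒⠿⠿⠿⠿
⠀⠀⠀⠀⣿⠒⠴⣿⠿⠿⠿⠿
⠀⠀⠀⠀⠒⠒⠂⠂⠿⠿⠿⠿
⠀⠀⠀⠀⠴⣿⠂⠒⠿⠿⠿⠿
⠀⠀⠀⠀⠒⣿⣾⠴⠿⠿⠿⠿
⠀⠀⠀⠀⠂⠒⠒⠂⠿⠿⠿⠿
⠀⠀⠀⠀⣿⠒⠒⣿⠿⠿⠿⠿
⠀⠀⠀⠀⠒⣿⠿⣿⠿⠿⠿⠿
⠀⠀⠀⠀⣿⠿⠂⠴⠿⠿⠿⠿
⠀⠀⠀⠀⠀⠀⠀⠀⠿⠿⠿⠿

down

⠀⠀⠀⠀⠀⠀⠀⠀⠿⠿⠿⠿
⠀⠀⠀⠀⠒⣿⠴⠒⠿⠿⠿⠿
⠀⠀⠀⠀⣿⠒⠴⣿⠿⠿⠿⠿
⠀⠀⠀⠀⠒⠒⠂⠂⠿⠿⠿⠿
⠀⠀⠀⠀⠴⣿⠂⠒⠿⠿⠿⠿
⠀⠀⠀⠀⠒⣿⠒⠴⠿⠿⠿⠿
⠀⠀⠀⠀⠂⠒⣾⠂⠿⠿⠿⠿
⠀⠀⠀⠀⣿⠒⠒⣿⠿⠿⠿⠿
⠀⠀⠀⠀⠒⣿⠿⣿⠿⠿⠿⠿
⠀⠀⠀⠀⣿⠿⠂⠴⠿⠿⠿⠿
⠀⠀⠀⠀⠀⠀⠀⠀⠿⠿⠿⠿
⠀⠀⠀⠀⠀⠀⠀⠀⠿⠿⠿⠿

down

⠀⠀⠀⠀⠒⣿⠴⠒⠿⠿⠿⠿
⠀⠀⠀⠀⣿⠒⠴⣿⠿⠿⠿⠿
⠀⠀⠀⠀⠒⠒⠂⠂⠿⠿⠿⠿
⠀⠀⠀⠀⠴⣿⠂⠒⠿⠿⠿⠿
⠀⠀⠀⠀⠒⣿⠒⠴⠿⠿⠿⠿
⠀⠀⠀⠀⠂⠒⠒⠂⠿⠿⠿⠿
⠀⠀⠀⠀⣿⠒⣾⣿⠿⠿⠿⠿
⠀⠀⠀⠀⠒⣿⠿⣿⠿⠿⠿⠿
⠀⠀⠀⠀⣿⠿⠂⠴⠿⠿⠿⠿
⠀⠀⠀⠀⠀⠀⠀⠀⠿⠿⠿⠿
⠀⠀⠀⠀⠀⠀⠀⠀⠿⠿⠿⠿
⠀⠀⠀⠀⠀⠀⠀⠀⠿⠿⠿⠿

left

⠀⠀⠀⠀⠀⠒⣿⠴⠒⠿⠿⠿
⠀⠀⠀⠀⠀⣿⠒⠴⣿⠿⠿⠿
⠀⠀⠀⠀⠀⠒⠒⠂⠂⠿⠿⠿
⠀⠀⠀⠀⠀⠴⣿⠂⠒⠿⠿⠿
⠀⠀⠀⠀⠒⠒⣿⠒⠴⠿⠿⠿
⠀⠀⠀⠀⠒⠂⠒⠒⠂⠿⠿⠿
⠀⠀⠀⠀⠒⣿⣾⠒⣿⠿⠿⠿
⠀⠀⠀⠀⠿⠒⣿⠿⣿⠿⠿⠿
⠀⠀⠀⠀⠒⣿⠿⠂⠴⠿⠿⠿
⠀⠀⠀⠀⠀⠀⠀⠀⠀⠿⠿⠿
⠀⠀⠀⠀⠀⠀⠀⠀⠀⠿⠿⠿
⠀⠀⠀⠀⠀⠀⠀⠀⠀⠿⠿⠿

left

⠀⠀⠀⠀⠀⠀⠒⣿⠴⠒⠿⠿
⠀⠀⠀⠀⠀⠀⣿⠒⠴⣿⠿⠿
⠀⠀⠀⠀⠀⠀⠒⠒⠂⠂⠿⠿
⠀⠀⠀⠀⠀⠀⠴⣿⠂⠒⠿⠿
⠀⠀⠀⠀⠂⠒⠒⣿⠒⠴⠿⠿
⠀⠀⠀⠀⠿⠒⠂⠒⠒⠂⠿⠿
⠀⠀⠀⠀⠿⠒⣾⠒⠒⣿⠿⠿
⠀⠀⠀⠀⣿⠿⠒⣿⠿⣿⠿⠿
⠀⠀⠀⠀⠂⠒⣿⠿⠂⠴⠿⠿
⠀⠀⠀⠀⠀⠀⠀⠀⠀⠀⠿⠿
⠀⠀⠀⠀⠀⠀⠀⠀⠀⠀⠿⠿
⠀⠀⠀⠀⠀⠀⠀⠀⠀⠀⠿⠿

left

⠀⠀⠀⠀⠀⠀⠀⠒⣿⠴⠒⠿
⠀⠀⠀⠀⠀⠀⠀⣿⠒⠴⣿⠿
⠀⠀⠀⠀⠀⠀⠀⠒⠒⠂⠂⠿
⠀⠀⠀⠀⠀⠀⠀⠴⣿⠂⠒⠿
⠀⠀⠀⠀⠂⠂⠒⠒⣿⠒⠴⠿
⠀⠀⠀⠀⠒⠿⠒⠂⠒⠒⠂⠿
⠀⠀⠀⠀⠂⠿⣾⣿⠒⠒⣿⠿
⠀⠀⠀⠀⠂⣿⠿⠒⣿⠿⣿⠿
⠀⠀⠀⠀⠂⠂⠒⣿⠿⠂⠴⠿
⠀⠀⠀⠀⠀⠀⠀⠀⠀⠀⠀⠿
⠀⠀⠀⠀⠀⠀⠀⠀⠀⠀⠀⠿
⠀⠀⠀⠀⠀⠀⠀⠀⠀⠀⠀⠿

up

⠀⠀⠀⠀⠀⠀⠀⠀⠀⠀⠀⠿
⠀⠀⠀⠀⠀⠀⠀⠒⣿⠴⠒⠿
⠀⠀⠀⠀⠀⠀⠀⣿⠒⠴⣿⠿
⠀⠀⠀⠀⠀⠀⠀⠒⠒⠂⠂⠿
⠀⠀⠀⠀⠂⠂⠒⠴⣿⠂⠒⠿
⠀⠀⠀⠀⠂⠂⠒⠒⣿⠒⠴⠿
⠀⠀⠀⠀⠒⠿⣾⠂⠒⠒⠂⠿
⠀⠀⠀⠀⠂⠿⠒⣿⠒⠒⣿⠿
⠀⠀⠀⠀⠂⣿⠿⠒⣿⠿⣿⠿
⠀⠀⠀⠀⠂⠂⠒⣿⠿⠂⠴⠿
⠀⠀⠀⠀⠀⠀⠀⠀⠀⠀⠀⠿
⠀⠀⠀⠀⠀⠀⠀⠀⠀⠀⠀⠿

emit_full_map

⠀⠀⠀⠒⣿⠴⠒
⠀⠀⠀⣿⠒⠴⣿
⠀⠀⠀⠒⠒⠂⠂
⠂⠂⠒⠴⣿⠂⠒
⠂⠂⠒⠒⣿⠒⠴
⠒⠿⣾⠂⠒⠒⠂
⠂⠿⠒⣿⠒⠒⣿
⠂⣿⠿⠒⣿⠿⣿
⠂⠂⠒⣿⠿⠂⠴

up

⠀⠀⠀⠀⠀⠀⠀⠀⠀⠀⠀⠿
⠀⠀⠀⠀⠀⠀⠀⠀⠀⠀⠀⠿
⠀⠀⠀⠀⠀⠀⠀⠒⣿⠴⠒⠿
⠀⠀⠀⠀⠀⠀⠀⣿⠒⠴⣿⠿
⠀⠀⠀⠀⣿⣿⠿⠒⠒⠂⠂⠿
⠀⠀⠀⠀⠂⠂⠒⠴⣿⠂⠒⠿
⠀⠀⠀⠀⠂⠂⣾⠒⣿⠒⠴⠿
⠀⠀⠀⠀⠒⠿⠒⠂⠒⠒⠂⠿
⠀⠀⠀⠀⠂⠿⠒⣿⠒⠒⣿⠿
⠀⠀⠀⠀⠂⣿⠿⠒⣿⠿⣿⠿
⠀⠀⠀⠀⠂⠂⠒⣿⠿⠂⠴⠿
⠀⠀⠀⠀⠀⠀⠀⠀⠀⠀⠀⠿

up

⠿⠿⠿⠿⠿⠿⠿⠿⠿⠿⠿⠿
⠀⠀⠀⠀⠀⠀⠀⠀⠀⠀⠀⠿
⠀⠀⠀⠀⠀⠀⠀⠀⠀⠀⠀⠿
⠀⠀⠀⠀⠀⠀⠀⠒⣿⠴⠒⠿
⠀⠀⠀⠀⠒⠒⠒⣿⠒⠴⣿⠿
⠀⠀⠀⠀⣿⣿⠿⠒⠒⠂⠂⠿
⠀⠀⠀⠀⠂⠂⣾⠴⣿⠂⠒⠿
⠀⠀⠀⠀⠂⠂⠒⠒⣿⠒⠴⠿
⠀⠀⠀⠀⠒⠿⠒⠂⠒⠒⠂⠿
⠀⠀⠀⠀⠂⠿⠒⣿⠒⠒⣿⠿
⠀⠀⠀⠀⠂⣿⠿⠒⣿⠿⣿⠿
⠀⠀⠀⠀⠂⠂⠒⣿⠿⠂⠴⠿

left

⠿⠿⠿⠿⠿⠿⠿⠿⠿⠿⠿⠿
⠀⠀⠀⠀⠀⠀⠀⠀⠀⠀⠀⠀
⠀⠀⠀⠀⠀⠀⠀⠀⠀⠀⠀⠀
⠀⠀⠀⠀⠀⠀⠀⠀⠒⣿⠴⠒
⠀⠀⠀⠀⠂⠒⠒⠒⣿⠒⠴⣿
⠀⠀⠀⠀⠒⣿⣿⠿⠒⠒⠂⠂
⠀⠀⠀⠀⠒⠂⣾⠒⠴⣿⠂⠒
⠀⠀⠀⠀⠿⠂⠂⠒⠒⣿⠒⠴
⠀⠀⠀⠀⠒⠒⠿⠒⠂⠒⠒⠂
⠀⠀⠀⠀⠀⠂⠿⠒⣿⠒⠒⣿
⠀⠀⠀⠀⠀⠂⣿⠿⠒⣿⠿⣿
⠀⠀⠀⠀⠀⠂⠂⠒⣿⠿⠂⠴

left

⠿⠿⠿⠿⠿⠿⠿⠿⠿⠿⠿⠿
⠀⠀⠀⠀⠀⠀⠀⠀⠀⠀⠀⠀
⠀⠀⠀⠀⠀⠀⠀⠀⠀⠀⠀⠀
⠀⠀⠀⠀⠀⠀⠀⠀⠀⠒⣿⠴
⠀⠀⠀⠀⠿⠂⠒⠒⠒⣿⠒⠴
⠀⠀⠀⠀⠂⠒⣿⣿⠿⠒⠒⠂
⠀⠀⠀⠀⣿⠒⣾⠂⠒⠴⣿⠂
⠀⠀⠀⠀⠂⠿⠂⠂⠒⠒⣿⠒
⠀⠀⠀⠀⠒⠒⠒⠿⠒⠂⠒⠒
⠀⠀⠀⠀⠀⠀⠂⠿⠒⣿⠒⠒
⠀⠀⠀⠀⠀⠀⠂⣿⠿⠒⣿⠿
⠀⠀⠀⠀⠀⠀⠂⠂⠒⣿⠿⠂

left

⠿⠿⠿⠿⠿⠿⠿⠿⠿⠿⠿⠿
⠀⠀⠀⠀⠀⠀⠀⠀⠀⠀⠀⠀
⠀⠀⠀⠀⠀⠀⠀⠀⠀⠀⠀⠀
⠀⠀⠀⠀⠀⠀⠀⠀⠀⠀⠒⣿
⠀⠀⠀⠀⠂⠿⠂⠒⠒⠒⣿⠒
⠀⠀⠀⠀⣿⠂⠒⣿⣿⠿⠒⠒
⠀⠀⠀⠀⣿⣿⣾⠂⠂⠒⠴⣿
⠀⠀⠀⠀⠒⠂⠿⠂⠂⠒⠒⣿
⠀⠀⠀⠀⠒⠒⠒⠒⠿⠒⠂⠒
⠀⠀⠀⠀⠀⠀⠀⠂⠿⠒⣿⠒
⠀⠀⠀⠀⠀⠀⠀⠂⣿⠿⠒⣿
⠀⠀⠀⠀⠀⠀⠀⠂⠂⠒⣿⠿

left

⠿⠿⠿⠿⠿⠿⠿⠿⠿⠿⠿⠿
⠀⠀⠀⠀⠀⠀⠀⠀⠀⠀⠀⠀
⠀⠀⠀⠀⠀⠀⠀⠀⠀⠀⠀⠀
⠀⠀⠀⠀⠀⠀⠀⠀⠀⠀⠀⠒
⠀⠀⠀⠀⠒⠂⠿⠂⠒⠒⠒⣿
⠀⠀⠀⠀⠂⣿⠂⠒⣿⣿⠿⠒
⠀⠀⠀⠀⠒⣿⣾⠒⠂⠂⠒⠴
⠀⠀⠀⠀⠂⠒⠂⠿⠂⠂⠒⠒
⠀⠀⠀⠀⠂⠒⠒⠒⠒⠿⠒⠂
⠀⠀⠀⠀⠀⠀⠀⠀⠂⠿⠒⣿
⠀⠀⠀⠀⠀⠀⠀⠀⠂⣿⠿⠒
⠀⠀⠀⠀⠀⠀⠀⠀⠂⠂⠒⣿

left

⠿⠿⠿⠿⠿⠿⠿⠿⠿⠿⠿⠿
⠀⠀⠀⠀⠀⠀⠀⠀⠀⠀⠀⠀
⠀⠀⠀⠀⠀⠀⠀⠀⠀⠀⠀⠀
⠀⠀⠀⠀⠀⠀⠀⠀⠀⠀⠀⠀
⠀⠀⠀⠀⠂⠒⠂⠿⠂⠒⠒⠒
⠀⠀⠀⠀⠒⠂⣿⠂⠒⣿⣿⠿
⠀⠀⠀⠀⠒⠒⣾⣿⠒⠂⠂⠒
⠀⠀⠀⠀⠒⠂⠒⠂⠿⠂⠂⠒
⠀⠀⠀⠀⠂⠂⠒⠒⠒⠒⠿⠒
⠀⠀⠀⠀⠀⠀⠀⠀⠀⠂⠿⠒
⠀⠀⠀⠀⠀⠀⠀⠀⠀⠂⣿⠿
⠀⠀⠀⠀⠀⠀⠀⠀⠀⠂⠂⠒

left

⠿⠿⠿⠿⠿⠿⠿⠿⠿⠿⠿⠿
⠀⠀⠀⠀⠀⠀⠀⠀⠀⠀⠀⠀
⠀⠀⠀⠀⠀⠀⠀⠀⠀⠀⠀⠀
⠀⠀⠀⠀⠀⠀⠀⠀⠀⠀⠀⠀
⠀⠀⠀⠀⠂⠂⠒⠂⠿⠂⠒⠒
⠀⠀⠀⠀⠴⠒⠂⣿⠂⠒⣿⣿
⠀⠀⠀⠀⣿⠒⣾⣿⣿⠒⠂⠂
⠀⠀⠀⠀⠒⠒⠂⠒⠂⠿⠂⠂
⠀⠀⠀⠀⠿⠂⠂⠒⠒⠒⠒⠿
⠀⠀⠀⠀⠀⠀⠀⠀⠀⠀⠂⠿
⠀⠀⠀⠀⠀⠀⠀⠀⠀⠀⠂⣿
⠀⠀⠀⠀⠀⠀⠀⠀⠀⠀⠂⠂

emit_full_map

⠀⠀⠀⠀⠀⠀⠀⠀⠀⠒⣿⠴⠒
⠂⠂⠒⠂⠿⠂⠒⠒⠒⣿⠒⠴⣿
⠴⠒⠂⣿⠂⠒⣿⣿⠿⠒⠒⠂⠂
⣿⠒⣾⣿⣿⠒⠂⠂⠒⠴⣿⠂⠒
⠒⠒⠂⠒⠂⠿⠂⠂⠒⠒⣿⠒⠴
⠿⠂⠂⠒⠒⠒⠒⠿⠒⠂⠒⠒⠂
⠀⠀⠀⠀⠀⠀⠂⠿⠒⣿⠒⠒⣿
⠀⠀⠀⠀⠀⠀⠂⣿⠿⠒⣿⠿⣿
⠀⠀⠀⠀⠀⠀⠂⠂⠒⣿⠿⠂⠴


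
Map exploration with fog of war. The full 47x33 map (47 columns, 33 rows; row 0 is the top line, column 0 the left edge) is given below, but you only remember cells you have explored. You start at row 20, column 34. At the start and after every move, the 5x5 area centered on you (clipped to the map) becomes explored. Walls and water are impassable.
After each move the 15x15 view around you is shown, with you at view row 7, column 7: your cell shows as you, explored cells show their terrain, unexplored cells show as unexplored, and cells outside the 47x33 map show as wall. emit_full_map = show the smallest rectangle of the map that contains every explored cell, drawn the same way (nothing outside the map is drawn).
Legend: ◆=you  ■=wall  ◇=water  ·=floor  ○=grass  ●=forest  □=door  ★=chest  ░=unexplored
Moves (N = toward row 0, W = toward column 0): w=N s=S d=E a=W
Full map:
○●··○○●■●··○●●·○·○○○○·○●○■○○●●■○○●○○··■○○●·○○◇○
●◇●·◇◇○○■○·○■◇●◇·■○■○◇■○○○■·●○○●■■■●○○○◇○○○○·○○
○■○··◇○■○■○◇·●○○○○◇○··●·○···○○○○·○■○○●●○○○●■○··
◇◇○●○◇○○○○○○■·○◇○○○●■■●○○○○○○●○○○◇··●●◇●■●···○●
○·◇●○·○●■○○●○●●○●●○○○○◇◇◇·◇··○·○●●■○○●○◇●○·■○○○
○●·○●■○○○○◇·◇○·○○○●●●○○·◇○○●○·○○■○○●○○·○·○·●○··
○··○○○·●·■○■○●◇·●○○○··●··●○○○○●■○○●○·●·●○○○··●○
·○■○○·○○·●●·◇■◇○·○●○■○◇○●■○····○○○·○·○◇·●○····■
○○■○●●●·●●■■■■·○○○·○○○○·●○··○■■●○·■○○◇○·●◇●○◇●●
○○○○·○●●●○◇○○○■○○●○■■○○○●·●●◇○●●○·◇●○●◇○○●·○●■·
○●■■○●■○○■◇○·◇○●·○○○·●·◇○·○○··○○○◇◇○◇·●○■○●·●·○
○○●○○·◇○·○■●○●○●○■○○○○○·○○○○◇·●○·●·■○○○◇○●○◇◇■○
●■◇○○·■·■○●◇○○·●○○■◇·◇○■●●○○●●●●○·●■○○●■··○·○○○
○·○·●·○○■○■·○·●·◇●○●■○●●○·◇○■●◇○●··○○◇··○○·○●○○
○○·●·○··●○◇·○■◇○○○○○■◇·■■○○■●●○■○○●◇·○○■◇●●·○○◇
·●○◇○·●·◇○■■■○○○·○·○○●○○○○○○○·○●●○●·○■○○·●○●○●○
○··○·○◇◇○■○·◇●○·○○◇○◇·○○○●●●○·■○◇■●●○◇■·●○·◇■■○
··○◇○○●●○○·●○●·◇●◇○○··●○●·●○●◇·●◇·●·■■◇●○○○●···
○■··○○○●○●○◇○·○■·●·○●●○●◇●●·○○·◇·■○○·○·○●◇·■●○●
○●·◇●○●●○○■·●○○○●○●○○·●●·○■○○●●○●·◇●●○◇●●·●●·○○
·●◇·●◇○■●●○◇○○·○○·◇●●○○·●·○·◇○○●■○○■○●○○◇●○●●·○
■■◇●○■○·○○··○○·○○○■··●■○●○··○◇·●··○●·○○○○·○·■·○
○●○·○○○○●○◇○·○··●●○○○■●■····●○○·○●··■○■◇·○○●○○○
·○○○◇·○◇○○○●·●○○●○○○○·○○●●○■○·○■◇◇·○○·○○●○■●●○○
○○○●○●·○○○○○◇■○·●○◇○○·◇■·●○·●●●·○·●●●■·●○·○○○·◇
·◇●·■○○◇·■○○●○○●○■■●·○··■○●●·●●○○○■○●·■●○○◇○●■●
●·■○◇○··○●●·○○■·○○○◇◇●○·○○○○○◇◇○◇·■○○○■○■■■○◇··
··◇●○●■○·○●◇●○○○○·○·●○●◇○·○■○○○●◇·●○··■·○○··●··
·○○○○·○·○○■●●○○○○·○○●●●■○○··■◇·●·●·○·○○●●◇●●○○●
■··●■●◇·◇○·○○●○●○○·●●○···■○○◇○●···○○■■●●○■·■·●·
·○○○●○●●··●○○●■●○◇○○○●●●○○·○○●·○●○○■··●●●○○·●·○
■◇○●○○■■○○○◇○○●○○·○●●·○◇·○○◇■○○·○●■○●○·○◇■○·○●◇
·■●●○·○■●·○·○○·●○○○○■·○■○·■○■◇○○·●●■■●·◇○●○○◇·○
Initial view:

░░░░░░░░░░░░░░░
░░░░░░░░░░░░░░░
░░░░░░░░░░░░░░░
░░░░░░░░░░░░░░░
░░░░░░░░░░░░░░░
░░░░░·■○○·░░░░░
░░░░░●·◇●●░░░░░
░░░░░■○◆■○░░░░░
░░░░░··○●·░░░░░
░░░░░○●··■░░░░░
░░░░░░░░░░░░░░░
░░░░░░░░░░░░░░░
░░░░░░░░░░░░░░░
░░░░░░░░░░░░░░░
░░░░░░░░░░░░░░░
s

░░░░░░░░░░░░░░░
░░░░░░░░░░░░░░░
░░░░░░░░░░░░░░░
░░░░░░░░░░░░░░░
░░░░░·■○○·░░░░░
░░░░░●·◇●●░░░░░
░░░░░■○○■○░░░░░
░░░░░··◆●·░░░░░
░░░░░○●··■░░░░░
░░░░░◇◇·○○░░░░░
░░░░░░░░░░░░░░░
░░░░░░░░░░░░░░░
░░░░░░░░░░░░░░░
░░░░░░░░░░░░░░░
░░░░░░░░░░░░░░░

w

░░░░░░░░░░░░░░░
░░░░░░░░░░░░░░░
░░░░░░░░░░░░░░░
░░░░░░░░░░░░░░░
░░░░░░░░░░░░░░░
░░░░░·■○○·░░░░░
░░░░░●·◇●●░░░░░
░░░░░■○◆■○░░░░░
░░░░░··○●·░░░░░
░░░░░○●··■░░░░░
░░░░░◇◇·○○░░░░░
░░░░░░░░░░░░░░░
░░░░░░░░░░░░░░░
░░░░░░░░░░░░░░░
░░░░░░░░░░░░░░░

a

░░░░░░░░░░░░░░░
░░░░░░░░░░░░░░░
░░░░░░░░░░░░░░░
░░░░░░░░░░░░░░░
░░░░░░░░░░░░░░░
░░░░░◇·■○○·░░░░
░░░░░○●·◇●●░░░░
░░░░░●■◆○■○░░░░
░░░░░●··○●·░░░░
░░░░░·○●··■░░░░
░░░░░░◇◇·○○░░░░
░░░░░░░░░░░░░░░
░░░░░░░░░░░░░░░
░░░░░░░░░░░░░░░
░░░░░░░░░░░░░░░

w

░░░░░░░░░░░░░░░
░░░░░░░░░░░░░░░
░░░░░░░░░░░░░░░
░░░░░░░░░░░░░░░
░░░░░░░░░░░░░░░
░░░░░●◇·●·░░░░░
░░░░░◇·■○○·░░░░
░░░░░○●◆◇●●░░░░
░░░░░●■○○■○░░░░
░░░░░●··○●·░░░░
░░░░░·○●··■░░░░
░░░░░░◇◇·○○░░░░
░░░░░░░░░░░░░░░
░░░░░░░░░░░░░░░
░░░░░░░░░░░░░░░

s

░░░░░░░░░░░░░░░
░░░░░░░░░░░░░░░
░░░░░░░░░░░░░░░
░░░░░░░░░░░░░░░
░░░░░●◇·●·░░░░░
░░░░░◇·■○○·░░░░
░░░░░○●·◇●●░░░░
░░░░░●■◆○■○░░░░
░░░░░●··○●·░░░░
░░░░░·○●··■░░░░
░░░░░░◇◇·○○░░░░
░░░░░░░░░░░░░░░
░░░░░░░░░░░░░░░
░░░░░░░░░░░░░░░
░░░░░░░░░░░░░░░

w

░░░░░░░░░░░░░░░
░░░░░░░░░░░░░░░
░░░░░░░░░░░░░░░
░░░░░░░░░░░░░░░
░░░░░░░░░░░░░░░
░░░░░●◇·●·░░░░░
░░░░░◇·■○○·░░░░
░░░░░○●◆◇●●░░░░
░░░░░●■○○■○░░░░
░░░░░●··○●·░░░░
░░░░░·○●··■░░░░
░░░░░░◇◇·○○░░░░
░░░░░░░░░░░░░░░
░░░░░░░░░░░░░░░
░░░░░░░░░░░░░░░

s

░░░░░░░░░░░░░░░
░░░░░░░░░░░░░░░
░░░░░░░░░░░░░░░
░░░░░░░░░░░░░░░
░░░░░●◇·●·░░░░░
░░░░░◇·■○○·░░░░
░░░░░○●·◇●●░░░░
░░░░░●■◆○■○░░░░
░░░░░●··○●·░░░░
░░░░░·○●··■░░░░
░░░░░░◇◇·○○░░░░
░░░░░░░░░░░░░░░
░░░░░░░░░░░░░░░
░░░░░░░░░░░░░░░
░░░░░░░░░░░░░░░

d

░░░░░░░░░░░░░░░
░░░░░░░░░░░░░░░
░░░░░░░░░░░░░░░
░░░░░░░░░░░░░░░
░░░░●◇·●·░░░░░░
░░░░◇·■○○·░░░░░
░░░░○●·◇●●░░░░░
░░░░●■○◆■○░░░░░
░░░░●··○●·░░░░░
░░░░·○●··■░░░░░
░░░░░◇◇·○○░░░░░
░░░░░░░░░░░░░░░
░░░░░░░░░░░░░░░
░░░░░░░░░░░░░░░
░░░░░░░░░░░░░░░
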